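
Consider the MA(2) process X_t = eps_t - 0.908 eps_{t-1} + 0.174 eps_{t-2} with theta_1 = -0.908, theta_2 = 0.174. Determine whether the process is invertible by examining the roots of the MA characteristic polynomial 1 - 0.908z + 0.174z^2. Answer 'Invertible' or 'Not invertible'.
\text{Invertible}

The MA(q) characteristic polynomial is P(z) = 1 - 0.908z + 0.174z^2.
Invertibility requires all roots to lie outside the unit circle, i.e. |z| > 1 for every root.
Set 1 + (-0.908) z + (0.174) z^2 = 0, i.e. a z^2 + b z + c = 0 with a = 0.174, b = -0.908, c = 1.
Discriminant D = b^2 - 4ac = (-0.908)^2 - 4*(0.174)*1 = 0.824464 - (0.696) = 0.128464.
D >= 0, so the roots are real: z = (-b +/- sqrt(D)) / (2a) = (0.908 +/- 0.358419) / (0.348).
  z_1 = (0.908 + 0.358419) / (0.348) = 3.6391,   |z_1| = 3.6391.
  z_2 = (0.908 - 0.358419) / (0.348) = 1.5793,   |z_2| = 1.5793.
Moduli of all roots: 3.6391, 1.5793.
All moduli strictly greater than 1? Yes.
Verdict: Invertible.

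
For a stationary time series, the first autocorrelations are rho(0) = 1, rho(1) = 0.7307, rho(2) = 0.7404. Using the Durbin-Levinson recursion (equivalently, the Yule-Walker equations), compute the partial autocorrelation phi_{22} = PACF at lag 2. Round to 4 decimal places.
\phi_{22} = 0.4430

The PACF at lag k is phi_{kk}, the last component of the solution
to the Yule-Walker system G_k phi = r_k where
  (G_k)_{ij} = rho(|i - j|), (r_k)_i = rho(i), i,j = 1..k.
Equivalently, Durbin-Levinson gives phi_{kk} iteratively:
  phi_{11} = rho(1)
  phi_{kk} = [rho(k) - sum_{j=1..k-1} phi_{k-1,j} rho(k-j)]
            / [1 - sum_{j=1..k-1} phi_{k-1,j} rho(j)],
  phi_{k,j} = phi_{k-1,j} - phi_{kk} phi_{k-1,k-j},  j = 1..k-1.
Step k = 1:
  phi_11 = rho(1) = 0.7307.
Step k = 2:
  phi_22 = [rho(2) - phi_11 rho(1)] / [1 - phi_11 rho(1)] = [0.7404 - (0.7307)(0.7307)] / [1 - (0.7307)(0.7307)]
         = 0.20647751 / 0.46607751 = 0.443.
Therefore phi_{22} = 0.4430.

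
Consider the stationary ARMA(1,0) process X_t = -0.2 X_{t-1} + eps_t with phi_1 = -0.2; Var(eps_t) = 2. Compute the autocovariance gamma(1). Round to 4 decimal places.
\gamma(1) = -0.4167

Multiply the model equation by X_{t-k} and take expectations. With theta_0 = psi_0 = 1 and psi_j the MA(infinity) weights, this gives
  gamma(k) - sum_i phi_i gamma(k-i) = c_k,
  c_k = sigma^2 * sum_{j=k..q} theta_j psi_{j-k}   (c_k = 0 for k > q),
using gamma(-m) = gamma(m).
Pure AR (q = 0): c_0 = sigma^2 = 2, c_k = 0 for k >= 1.
Equations for k = 0 and k = 1 (AR order 1):
  gamma(0) = phi_1 gamma(1) + c_0
  gamma(1) = phi_1 gamma(0) + c_1
Substituting the second into the first: gamma(0) (1 - phi_1^2) = c_0 + phi_1 c_1, so
  gamma(0) = c_0 / (1 - phi_1^2) = 2 / (1 - (-0.2)^2) = 2 / 0.96 = 2.083333.
  gamma(1) = phi_1 gamma(0) = (-0.2)(2.083333) = -0.416667.
Therefore gamma(1) = -0.4167 (to 4 decimal places).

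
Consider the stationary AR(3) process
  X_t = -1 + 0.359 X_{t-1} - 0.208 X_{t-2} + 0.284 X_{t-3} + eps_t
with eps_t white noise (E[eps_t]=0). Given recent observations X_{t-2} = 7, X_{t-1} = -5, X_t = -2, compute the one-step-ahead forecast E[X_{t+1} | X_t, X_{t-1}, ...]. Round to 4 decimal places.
E[X_{t+1} \mid \mathcal F_t] = 1.3100

For an AR(p) model X_t = c + sum_i phi_i X_{t-i} + eps_t, the
one-step-ahead conditional mean is
  E[X_{t+1} | X_t, ...] = c + sum_i phi_i X_{t+1-i}.
Substitute known values:
  E[X_{t+1} | ...] = -1 + (0.359) * (-2) + (-0.208) * (-5) + (0.284) * (7)
                   = 1.3100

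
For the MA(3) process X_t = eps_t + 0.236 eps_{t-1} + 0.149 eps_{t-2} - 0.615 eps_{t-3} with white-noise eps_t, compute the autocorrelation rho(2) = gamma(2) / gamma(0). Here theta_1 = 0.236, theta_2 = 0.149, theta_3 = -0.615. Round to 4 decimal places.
\rho(2) = 0.0027

For an MA(q) process with theta_0 = 1, the autocovariance is
  gamma(k) = sigma^2 * sum_{i=0..q-k} theta_i * theta_{i+k},
and rho(k) = gamma(k) / gamma(0). Sigma^2 cancels.
  numerator   = (1)*(0.149) + (0.236)*(-0.615) = 0.00386.
  denominator = (1)^2 + (0.236)^2 + (0.149)^2 + (-0.615)^2 = 1.456122.
  rho(2) = 0.00386 / 1.456122 = 0.0027.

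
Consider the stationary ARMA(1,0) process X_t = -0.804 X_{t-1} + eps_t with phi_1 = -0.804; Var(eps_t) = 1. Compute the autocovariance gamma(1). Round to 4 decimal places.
\gamma(1) = -2.2739

Multiply the model equation by X_{t-k} and take expectations. With theta_0 = psi_0 = 1 and psi_j the MA(infinity) weights, this gives
  gamma(k) - sum_i phi_i gamma(k-i) = c_k,
  c_k = sigma^2 * sum_{j=k..q} theta_j psi_{j-k}   (c_k = 0 for k > q),
using gamma(-m) = gamma(m).
Pure AR (q = 0): c_0 = sigma^2 = 1, c_k = 0 for k >= 1.
Equations for k = 0 and k = 1 (AR order 1):
  gamma(0) = phi_1 gamma(1) + c_0
  gamma(1) = phi_1 gamma(0) + c_1
Substituting the second into the first: gamma(0) (1 - phi_1^2) = c_0 + phi_1 c_1, so
  gamma(0) = c_0 / (1 - phi_1^2) = 1 / (1 - (-0.804)^2) = 1 / 0.353584 = 2.828182.
  gamma(1) = phi_1 gamma(0) = (-0.804)(2.828182) = -2.273859.
Therefore gamma(1) = -2.2739 (to 4 decimal places).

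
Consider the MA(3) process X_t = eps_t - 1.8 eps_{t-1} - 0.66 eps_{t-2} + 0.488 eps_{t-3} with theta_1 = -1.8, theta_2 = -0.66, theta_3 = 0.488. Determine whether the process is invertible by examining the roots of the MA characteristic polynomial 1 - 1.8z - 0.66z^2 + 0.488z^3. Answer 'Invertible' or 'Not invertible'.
\text{Not invertible}

The MA(q) characteristic polynomial is P(z) = 1 - 1.8z - 0.66z^2 + 0.488z^3.
Invertibility requires all roots to lie outside the unit circle, i.e. |z| > 1 for every root.
Degree 3: look for a simple real root z0 first, then factor out (1 - z/z0) and solve the remaining quadratic.
Testing z0 = 2.5: P(2.5) = 1 + (-1.8)(2.5) + (-0.66)(2.5)^2 + (0.488)(2.5)^3
  = 1 + (-4.5) + (-4.125) + (7.625) = 0.  So z_0 = 2.5 is a root, |z_0| = 2.5.
Divide out the factor (1 - 0.4 z) = (1 - z/z0) (since 1/z0 = 0.4):
  P(z) = (1 - 0.4 z)(1 + (-1.4) z + (-1.22) z^2)
  [check: z-coef -1.4 - (0.4) = -1.8; z^2-coef -1.22 - (0.4)(-1.4) = -0.66; z^3-coef -(0.4)(-1.22) = 0.488.]
Remaining roots from the quadratic factor 1 + (-1.4) z + (-1.22) z^2:
  Set 1 + (-1.4) z + (-1.22) z^2 = 0, i.e. a z^2 + b z + c = 0 with a = -1.22, b = -1.4, c = 1.
  Discriminant D = b^2 - 4ac = (-1.4)^2 - 4*(-1.22)*1 = 1.96 - (-4.88) = 6.84.
  D >= 0, so the roots are real: z = (-b +/- sqrt(D)) / (2a) = (1.4 +/- 2.615339) / (-2.44).
    z_1 = (1.4 + 2.615339) / (-2.44) = -1.6456,   |z_1| = 1.6456.
    z_2 = (1.4 - 2.615339) / (-2.44) = 0.4981,   |z_2| = 0.4981.
Moduli of all roots: 2.5000, 1.6456, 0.4981.
All moduli strictly greater than 1? No.
Verdict: Not invertible.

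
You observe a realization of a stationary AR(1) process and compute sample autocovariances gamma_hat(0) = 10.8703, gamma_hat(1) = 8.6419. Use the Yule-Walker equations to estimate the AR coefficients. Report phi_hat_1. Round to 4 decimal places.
\hat\phi_{1} = 0.7950

The Yule-Walker equations for an AR(p) process read, in matrix form,
  Gamma_p phi = r_p,   with   (Gamma_p)_{ij} = gamma(|i - j|),
                       (r_p)_i = gamma(i),   i,j = 1..p.
Substitute the sample gammas (Toeplitz matrix and right-hand side of size 1):
  Gamma_p = [[10.8703]]
  r_p     = [8.6419]
With p = 1 this is the single equation gamma(0) phi_1 = gamma(1):
  phi_hat_1 = gamma(1) / gamma(0) = 8.6419 / 10.8703 = 0.7950.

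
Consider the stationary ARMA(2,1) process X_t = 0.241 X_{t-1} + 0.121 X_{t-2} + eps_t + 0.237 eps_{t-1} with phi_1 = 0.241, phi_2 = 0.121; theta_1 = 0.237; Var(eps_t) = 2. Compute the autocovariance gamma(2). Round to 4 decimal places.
\gamma(2) = 0.6170

Multiply the model equation by X_{t-k} and take expectations. With theta_0 = psi_0 = 1 and psi_j the MA(infinity) weights, this gives
  gamma(k) - sum_i phi_i gamma(k-i) = c_k,
  c_k = sigma^2 * sum_{j=k..q} theta_j psi_{j-k}   (c_k = 0 for k > q),
using gamma(-m) = gamma(m).
psi-weights needed (psi_j = theta_j + sum_i phi_i psi_{j-i}):
  psi_1 = theta_1 + phi_1 = 0.237 + (0.241) = 0.478
Right-hand sides:
  c_0 = sigma^2 (1 + theta_1 psi_1) = 2 * (1 + (0.237)(0.478)) = 2 * 1.113286 = 2.226572
  c_1 = sigma^2 theta_1 = 2 * (0.237) = 0.474
  c_2 = 0
Equations for k = 0, 1, 2 (AR order 2, c_2 = 0):
  (E0) gamma(0) = phi_1 gamma(1) + phi_2 gamma(2) + c_0
  (E1) gamma(1) = phi_1 gamma(0) + phi_2 gamma(1) + c_1
  (E2) gamma(2) = phi_1 gamma(1) + phi_2 gamma(0)
From (E1): gamma(1) = A gamma(0) + B with
  A = phi_1 / (1 - phi_2) = 0.241 / 0.879 = 0.274175,   B = c_1 / (1 - phi_2) = 0.474 / 0.879 = 0.539249.
Insert (E2) into (E0): gamma(0) (1 - phi_2^2) = phi_1 (1 + phi_2) gamma(1) + c_0.
  phi_1 (1 + phi_2) = (0.241)(1.121) = 0.270161,   1 - phi_2^2 = 0.985359.
Replace gamma(1) by A gamma(0) + B and collect gamma(0):
  gamma(0) [0.985359 - (0.270161)(0.274175)] = (0.270161)(0.539249) + 2.226572
  gamma(0) * 0.911288 = 2.372256
  gamma(0) = 2.372256 / 0.911288 = 2.603192.
  gamma(1) = A gamma(0) + B = (0.274175)(2.603192) + (0.539249) = 1.25298.
  gamma(2) = phi_1 gamma(1) + phi_2 gamma(0) = (0.241)(1.25298) + (0.121)(2.603192) = 0.616954.
Therefore gamma(2) = 0.6170 (to 4 decimal places).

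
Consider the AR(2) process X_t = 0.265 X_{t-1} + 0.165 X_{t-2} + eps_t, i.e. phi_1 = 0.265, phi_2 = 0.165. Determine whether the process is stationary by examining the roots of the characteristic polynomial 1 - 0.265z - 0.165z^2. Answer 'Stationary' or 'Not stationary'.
\text{Stationary}

The AR(p) characteristic polynomial is P(z) = 1 - 0.265z - 0.165z^2.
Stationarity requires all roots to lie outside the unit circle, i.e. |z| > 1 for every root.
Set 1 + (-0.265) z + (-0.165) z^2 = 0, i.e. a z^2 + b z + c = 0 with a = -0.165, b = -0.265, c = 1.
Discriminant D = b^2 - 4ac = (-0.265)^2 - 4*(-0.165)*1 = 0.070225 - (-0.66) = 0.730225.
D >= 0, so the roots are real: z = (-b +/- sqrt(D)) / (2a) = (0.265 +/- 0.854532) / (-0.33).
  z_1 = (0.265 + 0.854532) / (-0.33) = -3.3925,   |z_1| = 3.3925.
  z_2 = (0.265 - 0.854532) / (-0.33) = 1.7865,   |z_2| = 1.7865.
Moduli of all roots: 3.3925, 1.7865.
All moduli strictly greater than 1? Yes.
Verdict: Stationary.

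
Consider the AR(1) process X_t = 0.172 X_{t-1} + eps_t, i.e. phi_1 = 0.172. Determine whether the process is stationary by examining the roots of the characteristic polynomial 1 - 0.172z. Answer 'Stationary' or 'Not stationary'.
\text{Stationary}

The AR(p) characteristic polynomial is P(z) = 1 - 0.172z.
Stationarity requires all roots to lie outside the unit circle, i.e. |z| > 1 for every root.
This is linear in z: 1 + (-0.172) z = 0  =>  z = -1/(-0.172) = 5.813953,  |z| = 5.813953.
Moduli of all roots: 5.8140.
All moduli strictly greater than 1? Yes.
Verdict: Stationary.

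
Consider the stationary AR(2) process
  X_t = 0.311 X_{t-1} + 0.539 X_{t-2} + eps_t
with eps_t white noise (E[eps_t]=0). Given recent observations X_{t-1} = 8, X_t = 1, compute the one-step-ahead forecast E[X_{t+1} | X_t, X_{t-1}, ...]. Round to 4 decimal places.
E[X_{t+1} \mid \mathcal F_t] = 4.6230

For an AR(p) model X_t = c + sum_i phi_i X_{t-i} + eps_t, the
one-step-ahead conditional mean is
  E[X_{t+1} | X_t, ...] = c + sum_i phi_i X_{t+1-i}.
Substitute known values:
  E[X_{t+1} | ...] = (0.311) * (1) + (0.539) * (8)
                   = 4.6230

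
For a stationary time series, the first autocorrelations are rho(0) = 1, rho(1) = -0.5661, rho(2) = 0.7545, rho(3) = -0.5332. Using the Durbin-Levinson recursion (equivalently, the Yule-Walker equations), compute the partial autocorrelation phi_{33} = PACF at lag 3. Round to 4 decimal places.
\phi_{33} = -0.0430

The PACF at lag k is phi_{kk}, the last component of the solution
to the Yule-Walker system G_k phi = r_k where
  (G_k)_{ij} = rho(|i - j|), (r_k)_i = rho(i), i,j = 1..k.
Equivalently, Durbin-Levinson gives phi_{kk} iteratively:
  phi_{11} = rho(1)
  phi_{kk} = [rho(k) - sum_{j=1..k-1} phi_{k-1,j} rho(k-j)]
            / [1 - sum_{j=1..k-1} phi_{k-1,j} rho(j)],
  phi_{k,j} = phi_{k-1,j} - phi_{kk} phi_{k-1,k-j},  j = 1..k-1.
Step k = 1:
  phi_11 = rho(1) = -0.5661.
Step k = 2:
  phi_22 = [rho(2) - phi_11 rho(1)] / [1 - phi_11 rho(1)] = [0.7545 - (-0.5661)(-0.5661)] / [1 - (-0.5661)(-0.5661)]
         = 0.43403079 / 0.67953079 = 0.638721.
  Update: phi_21 = phi_11 - phi_22 phi_11 = -0.5661 - (0.638721)(-0.5661) = -0.20452.
Step k = 3:
  phi_33 = [rho(3) - phi_21 rho(2) - phi_22 rho(1)] / [1 - phi_21 rho(1) - phi_22 rho(2)]
    numerator   = -0.5332 - (-0.20452)(0.7545) - (0.638721)(-0.5661) = -0.01730963
    denominator = 1 - (-0.20452)(-0.5661) - (0.638721)(0.7545) = 0.40230608
  phi_33 = -0.01730963 / 0.40230608 = -0.043.
Therefore phi_{33} = -0.0430.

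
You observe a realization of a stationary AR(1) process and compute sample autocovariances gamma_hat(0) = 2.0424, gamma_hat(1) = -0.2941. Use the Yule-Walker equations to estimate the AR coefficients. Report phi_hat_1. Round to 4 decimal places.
\hat\phi_{1} = -0.1440

The Yule-Walker equations for an AR(p) process read, in matrix form,
  Gamma_p phi = r_p,   with   (Gamma_p)_{ij} = gamma(|i - j|),
                       (r_p)_i = gamma(i),   i,j = 1..p.
Substitute the sample gammas (Toeplitz matrix and right-hand side of size 1):
  Gamma_p = [[2.0424]]
  r_p     = [-0.2941]
With p = 1 this is the single equation gamma(0) phi_1 = gamma(1):
  phi_hat_1 = gamma(1) / gamma(0) = -0.2941 / 2.0424 = -0.1440.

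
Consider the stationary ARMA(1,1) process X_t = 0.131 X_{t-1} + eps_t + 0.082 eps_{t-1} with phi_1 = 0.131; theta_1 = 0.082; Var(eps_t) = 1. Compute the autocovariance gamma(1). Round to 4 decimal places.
\gamma(1) = 0.2190

Multiply the model equation by X_{t-k} and take expectations. With theta_0 = psi_0 = 1 and psi_j the MA(infinity) weights, this gives
  gamma(k) - sum_i phi_i gamma(k-i) = c_k,
  c_k = sigma^2 * sum_{j=k..q} theta_j psi_{j-k}   (c_k = 0 for k > q),
using gamma(-m) = gamma(m).
psi-weights needed (psi_j = theta_j + sum_i phi_i psi_{j-i}):
  psi_1 = theta_1 + phi_1 = 0.082 + (0.131) = 0.213
Right-hand sides:
  c_0 = sigma^2 (1 + theta_1 psi_1) = 1 * (1 + (0.082)(0.213)) = 1 * 1.017466 = 1.017466
  c_1 = sigma^2 theta_1 = 1 * (0.082) = 0.082
  c_2 = 0
Equations for k = 0 and k = 1 (AR order 1):
  gamma(0) = phi_1 gamma(1) + c_0
  gamma(1) = phi_1 gamma(0) + c_1
Substituting the second into the first: gamma(0) (1 - phi_1^2) = c_0 + phi_1 c_1, so
  gamma(0) = (c_0 + phi_1 c_1) / (1 - phi_1^2) = (1.017466 + (0.131)(0.082)) / (1 - (0.131)^2) = 1.028208 / 0.982839 = 1.046161.
  gamma(1) = phi_1 gamma(0) + c_1 = (0.131)(1.046161) + (0.082) = 0.219047.
Therefore gamma(1) = 0.2190 (to 4 decimal places).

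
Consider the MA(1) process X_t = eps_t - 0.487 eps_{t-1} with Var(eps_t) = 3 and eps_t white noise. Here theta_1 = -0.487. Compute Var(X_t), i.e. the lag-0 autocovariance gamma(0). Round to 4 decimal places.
\gamma(0) = 3.7115

For an MA(q) process X_t = eps_t + sum_i theta_i eps_{t-i} with
Var(eps_t) = sigma^2, the variance is
  gamma(0) = sigma^2 * (1 + sum_i theta_i^2).
  sum_i theta_i^2 = (-0.487)^2 = 0.237169.
  gamma(0) = 3 * (1 + 0.237169) = 3 * 1.237169 = 3.711507, which rounds to 3.7115.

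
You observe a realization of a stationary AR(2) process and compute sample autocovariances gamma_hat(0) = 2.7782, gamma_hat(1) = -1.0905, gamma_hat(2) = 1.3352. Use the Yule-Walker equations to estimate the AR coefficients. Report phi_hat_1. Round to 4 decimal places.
\hat\phi_{1} = -0.2410

The Yule-Walker equations for an AR(p) process read, in matrix form,
  Gamma_p phi = r_p,   with   (Gamma_p)_{ij} = gamma(|i - j|),
                       (r_p)_i = gamma(i),   i,j = 1..p.
Substitute the sample gammas (Toeplitz matrix and right-hand side of size 2):
  Gamma_p = [[2.7782, -1.0905], [-1.0905, 2.7782]]
  r_p     = [-1.0905, 1.3352]
Written out:
  2.7782 phi_1 - 1.0905 phi_2 = -1.0905
  -1.0905 phi_1 + 2.7782 phi_2 = 1.3352
Solve by Cramer's rule:
  det = gamma(0)^2 - gamma(1)^2 = (2.7782)^2 - (-1.0905)^2 = 7.71839524 - 1.18919025 = 6.52920499
  phi_hat_1 = [gamma(1) gamma(0) - gamma(1) gamma(2)] / det = [(-1.0905)(2.7782) - (-1.0905)(1.3352)] / 6.52920499 = -1.5735915 / 6.52920499 = -0.241
  phi_hat_2 = [gamma(0) gamma(2) - gamma(1)^2] / det = [(2.7782)(1.3352) - (-1.0905)^2] / 6.52920499 = 2.52026239 / 6.52920499 = 0.386
So phi_hat = [-0.2410, 0.3860].
Therefore phi_hat_1 = -0.2410.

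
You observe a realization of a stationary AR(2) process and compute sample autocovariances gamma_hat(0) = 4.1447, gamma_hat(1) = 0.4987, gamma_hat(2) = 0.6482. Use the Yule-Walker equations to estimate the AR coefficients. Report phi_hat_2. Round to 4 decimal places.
\hat\phi_{2} = 0.1440

The Yule-Walker equations for an AR(p) process read, in matrix form,
  Gamma_p phi = r_p,   with   (Gamma_p)_{ij} = gamma(|i - j|),
                       (r_p)_i = gamma(i),   i,j = 1..p.
Substitute the sample gammas (Toeplitz matrix and right-hand side of size 2):
  Gamma_p = [[4.1447, 0.4987], [0.4987, 4.1447]]
  r_p     = [0.4987, 0.6482]
Written out:
  4.1447 phi_1 + 0.4987 phi_2 = 0.4987
  0.4987 phi_1 + 4.1447 phi_2 = 0.6482
Solve by Cramer's rule:
  det = gamma(0)^2 - gamma(1)^2 = (4.1447)^2 - (0.4987)^2 = 17.17853809 - 0.24870169 = 16.9298364
  phi_hat_1 = [gamma(1) gamma(0) - gamma(1) gamma(2)] / det = [(0.4987)(4.1447) - (0.4987)(0.6482)] / 16.9298364 = 1.74370455 / 16.9298364 = 0.103
  phi_hat_2 = [gamma(0) gamma(2) - gamma(1)^2] / det = [(4.1447)(0.6482) - (0.4987)^2] / 16.9298364 = 2.43789285 / 16.9298364 = 0.144
So phi_hat = [0.1030, 0.1440].
Therefore phi_hat_2 = 0.1440.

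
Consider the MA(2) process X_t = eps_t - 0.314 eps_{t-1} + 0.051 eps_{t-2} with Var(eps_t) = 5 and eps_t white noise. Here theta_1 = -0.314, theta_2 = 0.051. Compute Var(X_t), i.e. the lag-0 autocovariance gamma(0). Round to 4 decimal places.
\gamma(0) = 5.5060

For an MA(q) process X_t = eps_t + sum_i theta_i eps_{t-i} with
Var(eps_t) = sigma^2, the variance is
  gamma(0) = sigma^2 * (1 + sum_i theta_i^2).
  sum_i theta_i^2 = (-0.314)^2 + (0.051)^2 = 0.098596 + 0.002601 = 0.101197.
  gamma(0) = 5 * (1 + 0.101197) = 5 * 1.101197 = 5.505985, which rounds to 5.5060.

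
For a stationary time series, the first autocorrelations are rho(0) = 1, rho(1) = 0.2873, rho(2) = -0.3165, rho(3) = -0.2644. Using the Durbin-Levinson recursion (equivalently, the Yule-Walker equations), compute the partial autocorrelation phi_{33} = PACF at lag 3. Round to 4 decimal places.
\phi_{33} = -0.0120

The PACF at lag k is phi_{kk}, the last component of the solution
to the Yule-Walker system G_k phi = r_k where
  (G_k)_{ij} = rho(|i - j|), (r_k)_i = rho(i), i,j = 1..k.
Equivalently, Durbin-Levinson gives phi_{kk} iteratively:
  phi_{11} = rho(1)
  phi_{kk} = [rho(k) - sum_{j=1..k-1} phi_{k-1,j} rho(k-j)]
            / [1 - sum_{j=1..k-1} phi_{k-1,j} rho(j)],
  phi_{k,j} = phi_{k-1,j} - phi_{kk} phi_{k-1,k-j},  j = 1..k-1.
Step k = 1:
  phi_11 = rho(1) = 0.2873.
Step k = 2:
  phi_22 = [rho(2) - phi_11 rho(1)] / [1 - phi_11 rho(1)] = [-0.3165 - (0.2873)(0.2873)] / [1 - (0.2873)(0.2873)]
         = -0.39904129 / 0.91745871 = -0.434942.
  Update: phi_21 = phi_11 - phi_22 phi_11 = 0.2873 - (-0.434942)(0.2873) = 0.412259.
Step k = 3:
  phi_33 = [rho(3) - phi_21 rho(2) - phi_22 rho(1)] / [1 - phi_21 rho(1) - phi_22 rho(2)]
    numerator   = -0.2644 - (0.412259)(-0.3165) - (-0.434942)(0.2873) = -0.00896126
    denominator = 1 - (0.412259)(0.2873) - (-0.434942)(-0.3165) = 0.74389891
  phi_33 = -0.00896126 / 0.74389891 = -0.012.
Therefore phi_{33} = -0.0120.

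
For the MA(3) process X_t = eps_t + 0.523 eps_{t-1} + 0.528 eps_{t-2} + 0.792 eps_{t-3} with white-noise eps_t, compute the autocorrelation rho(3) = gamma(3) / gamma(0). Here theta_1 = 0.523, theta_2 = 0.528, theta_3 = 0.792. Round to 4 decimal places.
\rho(3) = 0.3634

For an MA(q) process with theta_0 = 1, the autocovariance is
  gamma(k) = sigma^2 * sum_{i=0..q-k} theta_i * theta_{i+k},
and rho(k) = gamma(k) / gamma(0). Sigma^2 cancels.
  numerator   = (1)*(0.792) = 0.792.
  denominator = (1)^2 + (0.523)^2 + (0.528)^2 + (0.792)^2 = 2.179577.
  rho(3) = 0.792 / 2.179577 = 0.3634.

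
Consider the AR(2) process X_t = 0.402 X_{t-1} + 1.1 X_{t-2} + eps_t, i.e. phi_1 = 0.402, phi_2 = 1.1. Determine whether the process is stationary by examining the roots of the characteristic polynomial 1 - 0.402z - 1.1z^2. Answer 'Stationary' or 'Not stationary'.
\text{Not stationary}

The AR(p) characteristic polynomial is P(z) = 1 - 0.402z - 1.1z^2.
Stationarity requires all roots to lie outside the unit circle, i.e. |z| > 1 for every root.
Set 1 + (-0.402) z + (-1.1) z^2 = 0, i.e. a z^2 + b z + c = 0 with a = -1.1, b = -0.402, c = 1.
Discriminant D = b^2 - 4ac = (-0.402)^2 - 4*(-1.1)*1 = 0.161604 - (-4.4) = 4.561604.
D >= 0, so the roots are real: z = (-b +/- sqrt(D)) / (2a) = (0.402 +/- 2.135791) / (-2.2).
  z_1 = (0.402 + 2.135791) / (-2.2) = -1.1535,   |z_1| = 1.1535.
  z_2 = (0.402 - 2.135791) / (-2.2) = 0.7881,   |z_2| = 0.7881.
Moduli of all roots: 1.1535, 0.7881.
All moduli strictly greater than 1? No.
Verdict: Not stationary.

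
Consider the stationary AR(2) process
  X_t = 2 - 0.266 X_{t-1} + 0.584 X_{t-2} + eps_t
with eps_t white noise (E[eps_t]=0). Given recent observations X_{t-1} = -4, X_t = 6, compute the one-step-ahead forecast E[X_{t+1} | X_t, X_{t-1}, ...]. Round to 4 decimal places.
E[X_{t+1} \mid \mathcal F_t] = -1.9320

For an AR(p) model X_t = c + sum_i phi_i X_{t-i} + eps_t, the
one-step-ahead conditional mean is
  E[X_{t+1} | X_t, ...] = c + sum_i phi_i X_{t+1-i}.
Substitute known values:
  E[X_{t+1} | ...] = 2 + (-0.266) * (6) + (0.584) * (-4)
                   = -1.9320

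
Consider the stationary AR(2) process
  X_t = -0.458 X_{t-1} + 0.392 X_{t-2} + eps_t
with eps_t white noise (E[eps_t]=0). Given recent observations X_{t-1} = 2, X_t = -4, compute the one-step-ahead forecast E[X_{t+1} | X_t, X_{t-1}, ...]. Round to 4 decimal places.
E[X_{t+1} \mid \mathcal F_t] = 2.6160

For an AR(p) model X_t = c + sum_i phi_i X_{t-i} + eps_t, the
one-step-ahead conditional mean is
  E[X_{t+1} | X_t, ...] = c + sum_i phi_i X_{t+1-i}.
Substitute known values:
  E[X_{t+1} | ...] = (-0.458) * (-4) + (0.392) * (2)
                   = 2.6160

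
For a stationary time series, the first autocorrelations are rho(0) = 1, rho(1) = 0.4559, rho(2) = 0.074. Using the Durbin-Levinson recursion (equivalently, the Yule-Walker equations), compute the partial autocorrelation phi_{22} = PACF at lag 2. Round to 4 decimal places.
\phi_{22} = -0.1690

The PACF at lag k is phi_{kk}, the last component of the solution
to the Yule-Walker system G_k phi = r_k where
  (G_k)_{ij} = rho(|i - j|), (r_k)_i = rho(i), i,j = 1..k.
Equivalently, Durbin-Levinson gives phi_{kk} iteratively:
  phi_{11} = rho(1)
  phi_{kk} = [rho(k) - sum_{j=1..k-1} phi_{k-1,j} rho(k-j)]
            / [1 - sum_{j=1..k-1} phi_{k-1,j} rho(j)],
  phi_{k,j} = phi_{k-1,j} - phi_{kk} phi_{k-1,k-j},  j = 1..k-1.
Step k = 1:
  phi_11 = rho(1) = 0.4559.
Step k = 2:
  phi_22 = [rho(2) - phi_11 rho(1)] / [1 - phi_11 rho(1)] = [0.074 - (0.4559)(0.4559)] / [1 - (0.4559)(0.4559)]
         = -0.13384481 / 0.79215519 = -0.169.
Therefore phi_{22} = -0.1690.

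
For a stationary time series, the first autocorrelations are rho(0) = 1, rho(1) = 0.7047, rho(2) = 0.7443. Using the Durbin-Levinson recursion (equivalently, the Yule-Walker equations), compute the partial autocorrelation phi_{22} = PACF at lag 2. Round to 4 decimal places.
\phi_{22} = 0.4921

The PACF at lag k is phi_{kk}, the last component of the solution
to the Yule-Walker system G_k phi = r_k where
  (G_k)_{ij} = rho(|i - j|), (r_k)_i = rho(i), i,j = 1..k.
Equivalently, Durbin-Levinson gives phi_{kk} iteratively:
  phi_{11} = rho(1)
  phi_{kk} = [rho(k) - sum_{j=1..k-1} phi_{k-1,j} rho(k-j)]
            / [1 - sum_{j=1..k-1} phi_{k-1,j} rho(j)],
  phi_{k,j} = phi_{k-1,j} - phi_{kk} phi_{k-1,k-j},  j = 1..k-1.
Step k = 1:
  phi_11 = rho(1) = 0.7047.
Step k = 2:
  phi_22 = [rho(2) - phi_11 rho(1)] / [1 - phi_11 rho(1)] = [0.7443 - (0.7047)(0.7047)] / [1 - (0.7047)(0.7047)]
         = 0.24769791 / 0.50339791 = 0.4921.
Therefore phi_{22} = 0.4921.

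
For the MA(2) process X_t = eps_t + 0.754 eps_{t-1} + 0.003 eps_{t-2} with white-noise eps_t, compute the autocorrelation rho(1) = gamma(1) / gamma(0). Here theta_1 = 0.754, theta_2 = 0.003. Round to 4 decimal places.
\rho(1) = 0.4821

For an MA(q) process with theta_0 = 1, the autocovariance is
  gamma(k) = sigma^2 * sum_{i=0..q-k} theta_i * theta_{i+k},
and rho(k) = gamma(k) / gamma(0). Sigma^2 cancels.
  numerator   = (1)*(0.754) + (0.754)*(0.003) = 0.756262.
  denominator = (1)^2 + (0.754)^2 + (0.003)^2 = 1.568525.
  rho(1) = 0.756262 / 1.568525 = 0.4821.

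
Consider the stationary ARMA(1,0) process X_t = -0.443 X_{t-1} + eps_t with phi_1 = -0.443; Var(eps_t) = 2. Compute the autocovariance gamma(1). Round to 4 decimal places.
\gamma(1) = -1.1023

Multiply the model equation by X_{t-k} and take expectations. With theta_0 = psi_0 = 1 and psi_j the MA(infinity) weights, this gives
  gamma(k) - sum_i phi_i gamma(k-i) = c_k,
  c_k = sigma^2 * sum_{j=k..q} theta_j psi_{j-k}   (c_k = 0 for k > q),
using gamma(-m) = gamma(m).
Pure AR (q = 0): c_0 = sigma^2 = 2, c_k = 0 for k >= 1.
Equations for k = 0 and k = 1 (AR order 1):
  gamma(0) = phi_1 gamma(1) + c_0
  gamma(1) = phi_1 gamma(0) + c_1
Substituting the second into the first: gamma(0) (1 - phi_1^2) = c_0 + phi_1 c_1, so
  gamma(0) = c_0 / (1 - phi_1^2) = 2 / (1 - (-0.443)^2) = 2 / 0.803751 = 2.488333.
  gamma(1) = phi_1 gamma(0) = (-0.443)(2.488333) = -1.102331.
Therefore gamma(1) = -1.1023 (to 4 decimal places).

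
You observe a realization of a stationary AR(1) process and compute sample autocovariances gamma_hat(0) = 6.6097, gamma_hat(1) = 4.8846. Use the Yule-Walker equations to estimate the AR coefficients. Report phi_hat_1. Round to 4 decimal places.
\hat\phi_{1} = 0.7390

The Yule-Walker equations for an AR(p) process read, in matrix form,
  Gamma_p phi = r_p,   with   (Gamma_p)_{ij} = gamma(|i - j|),
                       (r_p)_i = gamma(i),   i,j = 1..p.
Substitute the sample gammas (Toeplitz matrix and right-hand side of size 1):
  Gamma_p = [[6.6097]]
  r_p     = [4.8846]
With p = 1 this is the single equation gamma(0) phi_1 = gamma(1):
  phi_hat_1 = gamma(1) / gamma(0) = 4.8846 / 6.6097 = 0.7390.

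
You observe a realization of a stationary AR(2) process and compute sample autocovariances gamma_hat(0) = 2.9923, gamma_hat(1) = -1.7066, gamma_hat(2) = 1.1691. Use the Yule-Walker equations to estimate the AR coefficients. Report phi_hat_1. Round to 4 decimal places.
\hat\phi_{1} = -0.5150

The Yule-Walker equations for an AR(p) process read, in matrix form,
  Gamma_p phi = r_p,   with   (Gamma_p)_{ij} = gamma(|i - j|),
                       (r_p)_i = gamma(i),   i,j = 1..p.
Substitute the sample gammas (Toeplitz matrix and right-hand side of size 2):
  Gamma_p = [[2.9923, -1.7066], [-1.7066, 2.9923]]
  r_p     = [-1.7066, 1.1691]
Written out:
  2.9923 phi_1 - 1.7066 phi_2 = -1.7066
  -1.7066 phi_1 + 2.9923 phi_2 = 1.1691
Solve by Cramer's rule:
  det = gamma(0)^2 - gamma(1)^2 = (2.9923)^2 - (-1.7066)^2 = 8.95385929 - 2.91248356 = 6.04137573
  phi_hat_1 = [gamma(1) gamma(0) - gamma(1) gamma(2)] / det = [(-1.7066)(2.9923) - (-1.7066)(1.1691)] / 6.04137573 = -3.11147312 / 6.04137573 = -0.515
  phi_hat_2 = [gamma(0) gamma(2) - gamma(1)^2] / det = [(2.9923)(1.1691) - (-1.7066)^2] / 6.04137573 = 0.58581437 / 6.04137573 = 0.097
So phi_hat = [-0.5150, 0.0970].
Therefore phi_hat_1 = -0.5150.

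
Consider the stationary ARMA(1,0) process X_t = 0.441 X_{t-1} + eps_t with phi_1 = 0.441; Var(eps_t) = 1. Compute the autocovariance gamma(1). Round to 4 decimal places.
\gamma(1) = 0.5475

Multiply the model equation by X_{t-k} and take expectations. With theta_0 = psi_0 = 1 and psi_j the MA(infinity) weights, this gives
  gamma(k) - sum_i phi_i gamma(k-i) = c_k,
  c_k = sigma^2 * sum_{j=k..q} theta_j psi_{j-k}   (c_k = 0 for k > q),
using gamma(-m) = gamma(m).
Pure AR (q = 0): c_0 = sigma^2 = 1, c_k = 0 for k >= 1.
Equations for k = 0 and k = 1 (AR order 1):
  gamma(0) = phi_1 gamma(1) + c_0
  gamma(1) = phi_1 gamma(0) + c_1
Substituting the second into the first: gamma(0) (1 - phi_1^2) = c_0 + phi_1 c_1, so
  gamma(0) = c_0 / (1 - phi_1^2) = 1 / (1 - (0.441)^2) = 1 / 0.805519 = 1.241436.
  gamma(1) = phi_1 gamma(0) = (0.441)(1.241436) = 0.547473.
Therefore gamma(1) = 0.5475 (to 4 decimal places).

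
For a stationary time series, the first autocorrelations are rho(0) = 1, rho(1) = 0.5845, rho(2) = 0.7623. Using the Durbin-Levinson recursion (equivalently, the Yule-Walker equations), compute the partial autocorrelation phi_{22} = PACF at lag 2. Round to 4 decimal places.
\phi_{22} = 0.6390

The PACF at lag k is phi_{kk}, the last component of the solution
to the Yule-Walker system G_k phi = r_k where
  (G_k)_{ij} = rho(|i - j|), (r_k)_i = rho(i), i,j = 1..k.
Equivalently, Durbin-Levinson gives phi_{kk} iteratively:
  phi_{11} = rho(1)
  phi_{kk} = [rho(k) - sum_{j=1..k-1} phi_{k-1,j} rho(k-j)]
            / [1 - sum_{j=1..k-1} phi_{k-1,j} rho(j)],
  phi_{k,j} = phi_{k-1,j} - phi_{kk} phi_{k-1,k-j},  j = 1..k-1.
Step k = 1:
  phi_11 = rho(1) = 0.5845.
Step k = 2:
  phi_22 = [rho(2) - phi_11 rho(1)] / [1 - phi_11 rho(1)] = [0.7623 - (0.5845)(0.5845)] / [1 - (0.5845)(0.5845)]
         = 0.42065975 / 0.65835975 = 0.639.
Therefore phi_{22} = 0.6390.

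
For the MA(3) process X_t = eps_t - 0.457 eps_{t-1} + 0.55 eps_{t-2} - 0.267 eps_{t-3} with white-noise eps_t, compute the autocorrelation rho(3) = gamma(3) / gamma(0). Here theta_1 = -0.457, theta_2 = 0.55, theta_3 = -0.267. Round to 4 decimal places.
\rho(3) = -0.1687

For an MA(q) process with theta_0 = 1, the autocovariance is
  gamma(k) = sigma^2 * sum_{i=0..q-k} theta_i * theta_{i+k},
and rho(k) = gamma(k) / gamma(0). Sigma^2 cancels.
  numerator   = (1)*(-0.267) = -0.267.
  denominator = (1)^2 + (-0.457)^2 + (0.55)^2 + (-0.267)^2 = 1.582638.
  rho(3) = -0.267 / 1.582638 = -0.1687.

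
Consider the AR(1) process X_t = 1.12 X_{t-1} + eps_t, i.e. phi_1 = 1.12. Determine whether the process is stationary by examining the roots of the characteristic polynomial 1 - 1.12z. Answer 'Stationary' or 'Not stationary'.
\text{Not stationary}

The AR(p) characteristic polynomial is P(z) = 1 - 1.12z.
Stationarity requires all roots to lie outside the unit circle, i.e. |z| > 1 for every root.
This is linear in z: 1 + (-1.12) z = 0  =>  z = -1/(-1.12) = 0.892857,  |z| = 0.892857.
Moduli of all roots: 0.8929.
All moduli strictly greater than 1? No.
Verdict: Not stationary.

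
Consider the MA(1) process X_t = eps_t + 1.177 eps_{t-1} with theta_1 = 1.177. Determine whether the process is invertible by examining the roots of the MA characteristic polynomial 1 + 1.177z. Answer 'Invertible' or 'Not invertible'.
\text{Not invertible}

The MA(q) characteristic polynomial is P(z) = 1 + 1.177z.
Invertibility requires all roots to lie outside the unit circle, i.e. |z| > 1 for every root.
This is linear in z: 1 + (1.177) z = 0  =>  z = -1/(1.177) = -0.849618,  |z| = 0.849618.
Moduli of all roots: 0.8496.
All moduli strictly greater than 1? No.
Verdict: Not invertible.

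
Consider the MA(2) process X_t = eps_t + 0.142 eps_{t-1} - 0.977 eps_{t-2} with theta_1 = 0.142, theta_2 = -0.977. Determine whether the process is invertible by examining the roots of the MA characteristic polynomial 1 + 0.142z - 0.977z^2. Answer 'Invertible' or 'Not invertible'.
\text{Not invertible}

The MA(q) characteristic polynomial is P(z) = 1 + 0.142z - 0.977z^2.
Invertibility requires all roots to lie outside the unit circle, i.e. |z| > 1 for every root.
Set 1 + (0.142) z + (-0.977) z^2 = 0, i.e. a z^2 + b z + c = 0 with a = -0.977, b = 0.142, c = 1.
Discriminant D = b^2 - 4ac = (0.142)^2 - 4*(-0.977)*1 = 0.020164 - (-3.908) = 3.928164.
D >= 0, so the roots are real: z = (-b +/- sqrt(D)) / (2a) = (-0.142 +/- 1.98196) / (-1.954).
  z_1 = (-0.142 + 1.98196) / (-1.954) = -0.9416,   |z_1| = 0.9416.
  z_2 = (-0.142 - 1.98196) / (-1.954) = 1.087,   |z_2| = 1.087.
Moduli of all roots: 0.9416, 1.0870.
All moduli strictly greater than 1? No.
Verdict: Not invertible.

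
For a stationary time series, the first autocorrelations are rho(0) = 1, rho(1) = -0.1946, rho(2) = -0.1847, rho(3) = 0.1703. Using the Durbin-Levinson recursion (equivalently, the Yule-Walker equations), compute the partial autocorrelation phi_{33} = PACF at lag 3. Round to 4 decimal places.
\phi_{33} = 0.0890

The PACF at lag k is phi_{kk}, the last component of the solution
to the Yule-Walker system G_k phi = r_k where
  (G_k)_{ij} = rho(|i - j|), (r_k)_i = rho(i), i,j = 1..k.
Equivalently, Durbin-Levinson gives phi_{kk} iteratively:
  phi_{11} = rho(1)
  phi_{kk} = [rho(k) - sum_{j=1..k-1} phi_{k-1,j} rho(k-j)]
            / [1 - sum_{j=1..k-1} phi_{k-1,j} rho(j)],
  phi_{k,j} = phi_{k-1,j} - phi_{kk} phi_{k-1,k-j},  j = 1..k-1.
Step k = 1:
  phi_11 = rho(1) = -0.1946.
Step k = 2:
  phi_22 = [rho(2) - phi_11 rho(1)] / [1 - phi_11 rho(1)] = [-0.1847 - (-0.1946)(-0.1946)] / [1 - (-0.1946)(-0.1946)]
         = -0.22256916 / 0.96213084 = -0.231329.
  Update: phi_21 = phi_11 - phi_22 phi_11 = -0.1946 - (-0.231329)(-0.1946) = -0.239617.
Step k = 3:
  phi_33 = [rho(3) - phi_21 rho(2) - phi_22 rho(1)] / [1 - phi_21 rho(1) - phi_22 rho(2)]
    numerator   = 0.1703 - (-0.239617)(-0.1847) - (-0.231329)(-0.1946) = 0.08102609
    denominator = 1 - (-0.239617)(-0.1946) - (-0.231329)(-0.1847) = 0.91064405
  phi_33 = 0.08102609 / 0.91064405 = 0.089.
Therefore phi_{33} = 0.0890.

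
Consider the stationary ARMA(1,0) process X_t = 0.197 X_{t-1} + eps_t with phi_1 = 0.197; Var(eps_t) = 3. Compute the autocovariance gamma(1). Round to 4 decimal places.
\gamma(1) = 0.6149

Multiply the model equation by X_{t-k} and take expectations. With theta_0 = psi_0 = 1 and psi_j the MA(infinity) weights, this gives
  gamma(k) - sum_i phi_i gamma(k-i) = c_k,
  c_k = sigma^2 * sum_{j=k..q} theta_j psi_{j-k}   (c_k = 0 for k > q),
using gamma(-m) = gamma(m).
Pure AR (q = 0): c_0 = sigma^2 = 3, c_k = 0 for k >= 1.
Equations for k = 0 and k = 1 (AR order 1):
  gamma(0) = phi_1 gamma(1) + c_0
  gamma(1) = phi_1 gamma(0) + c_1
Substituting the second into the first: gamma(0) (1 - phi_1^2) = c_0 + phi_1 c_1, so
  gamma(0) = c_0 / (1 - phi_1^2) = 3 / (1 - (0.197)^2) = 3 / 0.961191 = 3.121128.
  gamma(1) = phi_1 gamma(0) = (0.197)(3.121128) = 0.614862.
Therefore gamma(1) = 0.6149 (to 4 decimal places).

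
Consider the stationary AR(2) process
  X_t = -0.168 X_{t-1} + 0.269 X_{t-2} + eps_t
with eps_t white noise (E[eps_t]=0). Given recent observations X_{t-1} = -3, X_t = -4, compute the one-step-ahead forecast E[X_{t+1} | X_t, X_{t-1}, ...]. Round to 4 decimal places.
E[X_{t+1} \mid \mathcal F_t] = -0.1350

For an AR(p) model X_t = c + sum_i phi_i X_{t-i} + eps_t, the
one-step-ahead conditional mean is
  E[X_{t+1} | X_t, ...] = c + sum_i phi_i X_{t+1-i}.
Substitute known values:
  E[X_{t+1} | ...] = (-0.168) * (-4) + (0.269) * (-3)
                   = -0.1350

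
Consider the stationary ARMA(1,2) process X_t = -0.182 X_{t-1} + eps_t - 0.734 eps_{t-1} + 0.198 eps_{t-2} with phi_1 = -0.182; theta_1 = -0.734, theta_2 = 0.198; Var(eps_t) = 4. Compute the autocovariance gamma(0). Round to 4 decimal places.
\gamma(0) = 7.9065

Multiply the model equation by X_{t-k} and take expectations. With theta_0 = psi_0 = 1 and psi_j the MA(infinity) weights, this gives
  gamma(k) - sum_i phi_i gamma(k-i) = c_k,
  c_k = sigma^2 * sum_{j=k..q} theta_j psi_{j-k}   (c_k = 0 for k > q),
using gamma(-m) = gamma(m).
psi-weights needed (psi_j = theta_j + sum_i phi_i psi_{j-i}):
  psi_1 = theta_1 + phi_1 = -0.734 + (-0.182) = -0.916
  psi_2 = theta_2 + phi_1 psi_1 = 0.198 + (-0.182)(-0.916) = 0.364712
Right-hand sides:
  c_0 = sigma^2 (1 + theta_1 psi_1 + theta_2 psi_2) = 4 * (1 + (-0.734)(-0.916) + (0.198)(0.364712)) = 4 * 1.744557 = 6.978228
  c_1 = sigma^2 (theta_1 + theta_2 psi_1) = 4 * (-0.734 + (0.198)(-0.916)) = -3.661472
  c_2 = sigma^2 theta_2 = 4 * (0.198) = 0.792
Equations for k = 0 and k = 1 (AR order 1):
  gamma(0) = phi_1 gamma(1) + c_0
  gamma(1) = phi_1 gamma(0) + c_1
Substituting the second into the first: gamma(0) (1 - phi_1^2) = c_0 + phi_1 c_1, so
  gamma(0) = (c_0 + phi_1 c_1) / (1 - phi_1^2) = (6.978228 + (-0.182)(-3.661472)) / (1 - (-0.182)^2) = 7.644616 / 0.966876 = 7.906511.
Therefore gamma(0) = 7.9065 (to 4 decimal places).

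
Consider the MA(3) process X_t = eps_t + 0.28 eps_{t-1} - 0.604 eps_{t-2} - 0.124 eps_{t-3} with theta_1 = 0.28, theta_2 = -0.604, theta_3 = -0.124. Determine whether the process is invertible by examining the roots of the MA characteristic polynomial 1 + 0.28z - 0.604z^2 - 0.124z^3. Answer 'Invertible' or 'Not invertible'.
\text{Invertible}

The MA(q) characteristic polynomial is P(z) = 1 + 0.28z - 0.604z^2 - 0.124z^3.
Invertibility requires all roots to lie outside the unit circle, i.e. |z| > 1 for every root.
Degree 3: look for a simple real root z0 first, then factor out (1 - z/z0) and solve the remaining quadratic.
Testing z0 = -5: P(-5) = 1 + (0.28)(-5) + (-0.604)(-5)^2 + (-0.124)(-5)^3
  = 1 + (-1.4) + (-15.1) + (15.5) = 0.  So z_0 = -5 is a root, |z_0| = 5.
Divide out the factor (1 + 0.2 z) = (1 - z/z0) (since 1/z0 = -0.2):
  P(z) = (1 + 0.2 z)(1 + (0.08) z + (-0.62) z^2)
  [check: z-coef 0.08 - (-0.2) = 0.28; z^2-coef -0.62 - (-0.2)(0.08) = -0.604; z^3-coef -(-0.2)(-0.62) = -0.124.]
Remaining roots from the quadratic factor 1 + (0.08) z + (-0.62) z^2:
  Set 1 + (0.08) z + (-0.62) z^2 = 0, i.e. a z^2 + b z + c = 0 with a = -0.62, b = 0.08, c = 1.
  Discriminant D = b^2 - 4ac = (0.08)^2 - 4*(-0.62)*1 = 0.0064 - (-2.48) = 2.4864.
  D >= 0, so the roots are real: z = (-b +/- sqrt(D)) / (2a) = (-0.08 +/- 1.576832) / (-1.24).
    z_1 = (-0.08 + 1.576832) / (-1.24) = -1.2071,   |z_1| = 1.2071.
    z_2 = (-0.08 - 1.576832) / (-1.24) = 1.3362,   |z_2| = 1.3362.
Moduli of all roots: 5.0000, 1.2071, 1.3362.
All moduli strictly greater than 1? Yes.
Verdict: Invertible.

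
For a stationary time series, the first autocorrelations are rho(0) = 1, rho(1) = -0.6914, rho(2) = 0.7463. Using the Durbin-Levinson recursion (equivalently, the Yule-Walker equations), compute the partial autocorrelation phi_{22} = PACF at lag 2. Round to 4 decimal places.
\phi_{22} = 0.5140

The PACF at lag k is phi_{kk}, the last component of the solution
to the Yule-Walker system G_k phi = r_k where
  (G_k)_{ij} = rho(|i - j|), (r_k)_i = rho(i), i,j = 1..k.
Equivalently, Durbin-Levinson gives phi_{kk} iteratively:
  phi_{11} = rho(1)
  phi_{kk} = [rho(k) - sum_{j=1..k-1} phi_{k-1,j} rho(k-j)]
            / [1 - sum_{j=1..k-1} phi_{k-1,j} rho(j)],
  phi_{k,j} = phi_{k-1,j} - phi_{kk} phi_{k-1,k-j},  j = 1..k-1.
Step k = 1:
  phi_11 = rho(1) = -0.6914.
Step k = 2:
  phi_22 = [rho(2) - phi_11 rho(1)] / [1 - phi_11 rho(1)] = [0.7463 - (-0.6914)(-0.6914)] / [1 - (-0.6914)(-0.6914)]
         = 0.26826604 / 0.52196604 = 0.514.
Therefore phi_{22} = 0.5140.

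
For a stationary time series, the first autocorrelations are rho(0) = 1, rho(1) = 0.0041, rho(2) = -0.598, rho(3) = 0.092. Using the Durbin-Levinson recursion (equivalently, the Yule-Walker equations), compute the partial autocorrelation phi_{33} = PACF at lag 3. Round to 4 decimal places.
\phi_{33} = 0.1531

The PACF at lag k is phi_{kk}, the last component of the solution
to the Yule-Walker system G_k phi = r_k where
  (G_k)_{ij} = rho(|i - j|), (r_k)_i = rho(i), i,j = 1..k.
Equivalently, Durbin-Levinson gives phi_{kk} iteratively:
  phi_{11} = rho(1)
  phi_{kk} = [rho(k) - sum_{j=1..k-1} phi_{k-1,j} rho(k-j)]
            / [1 - sum_{j=1..k-1} phi_{k-1,j} rho(j)],
  phi_{k,j} = phi_{k-1,j} - phi_{kk} phi_{k-1,k-j},  j = 1..k-1.
Step k = 1:
  phi_11 = rho(1) = 0.0041.
Step k = 2:
  phi_22 = [rho(2) - phi_11 rho(1)] / [1 - phi_11 rho(1)] = [-0.598 - (0.0041)(0.0041)] / [1 - (0.0041)(0.0041)]
         = -0.59801681 / 0.99998319 = -0.598027.
  Update: phi_21 = phi_11 - phi_22 phi_11 = 0.0041 - (-0.598027)(0.0041) = 0.006552.
Step k = 3:
  phi_33 = [rho(3) - phi_21 rho(2) - phi_22 rho(1)] / [1 - phi_21 rho(1) - phi_22 rho(2)]
    numerator   = 0.092 - (0.006552)(-0.598) - (-0.598027)(0.0041) = 0.09836995
    denominator = 1 - (0.006552)(0.0041) - (-0.598027)(-0.598) = 0.64235307
  phi_33 = 0.09836995 / 0.64235307 = 0.1531.
Therefore phi_{33} = 0.1531.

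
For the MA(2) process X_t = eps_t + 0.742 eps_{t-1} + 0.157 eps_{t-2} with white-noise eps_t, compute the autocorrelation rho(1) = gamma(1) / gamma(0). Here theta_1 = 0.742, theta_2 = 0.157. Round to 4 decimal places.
\rho(1) = 0.5450

For an MA(q) process with theta_0 = 1, the autocovariance is
  gamma(k) = sigma^2 * sum_{i=0..q-k} theta_i * theta_{i+k},
and rho(k) = gamma(k) / gamma(0). Sigma^2 cancels.
  numerator   = (1)*(0.742) + (0.742)*(0.157) = 0.858494.
  denominator = (1)^2 + (0.742)^2 + (0.157)^2 = 1.575213.
  rho(1) = 0.858494 / 1.575213 = 0.5450.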